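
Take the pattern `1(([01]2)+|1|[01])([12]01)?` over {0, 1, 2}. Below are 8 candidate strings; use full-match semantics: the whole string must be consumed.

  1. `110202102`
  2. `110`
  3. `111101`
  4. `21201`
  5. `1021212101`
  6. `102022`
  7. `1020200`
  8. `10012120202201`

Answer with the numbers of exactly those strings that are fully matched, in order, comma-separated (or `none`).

1 → no match
2 → no match
3 → no match
4 → no match — must start with `1`
5 → match
6 → no match
7 → no match
8 → no match

5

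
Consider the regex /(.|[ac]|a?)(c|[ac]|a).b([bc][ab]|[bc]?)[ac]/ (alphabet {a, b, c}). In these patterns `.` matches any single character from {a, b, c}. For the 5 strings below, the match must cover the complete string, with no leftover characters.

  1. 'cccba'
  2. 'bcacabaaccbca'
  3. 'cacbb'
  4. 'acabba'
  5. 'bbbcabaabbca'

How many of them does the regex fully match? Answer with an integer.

1 → match
2 → no match
3 → no match
4 → match
5 → no match
Total matched: 2

2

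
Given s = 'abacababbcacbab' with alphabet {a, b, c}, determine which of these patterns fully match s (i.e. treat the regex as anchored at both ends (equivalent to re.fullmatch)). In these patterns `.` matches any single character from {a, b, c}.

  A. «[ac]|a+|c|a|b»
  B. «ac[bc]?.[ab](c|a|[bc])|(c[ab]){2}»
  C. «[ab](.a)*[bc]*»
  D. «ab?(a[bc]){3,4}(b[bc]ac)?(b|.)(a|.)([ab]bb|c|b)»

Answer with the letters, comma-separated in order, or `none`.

D

A → no match
B → no match
C → no match
D → match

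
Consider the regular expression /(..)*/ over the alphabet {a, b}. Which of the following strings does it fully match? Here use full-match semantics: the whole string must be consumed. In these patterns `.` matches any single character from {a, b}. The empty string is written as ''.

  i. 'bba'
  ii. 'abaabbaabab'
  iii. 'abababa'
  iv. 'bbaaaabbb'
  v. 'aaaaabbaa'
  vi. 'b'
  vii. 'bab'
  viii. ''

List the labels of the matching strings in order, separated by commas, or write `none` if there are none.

viii

i → no match
ii → no match
iii → no match
iv → no match
v → no match
vi → no match
vii → no match
viii → match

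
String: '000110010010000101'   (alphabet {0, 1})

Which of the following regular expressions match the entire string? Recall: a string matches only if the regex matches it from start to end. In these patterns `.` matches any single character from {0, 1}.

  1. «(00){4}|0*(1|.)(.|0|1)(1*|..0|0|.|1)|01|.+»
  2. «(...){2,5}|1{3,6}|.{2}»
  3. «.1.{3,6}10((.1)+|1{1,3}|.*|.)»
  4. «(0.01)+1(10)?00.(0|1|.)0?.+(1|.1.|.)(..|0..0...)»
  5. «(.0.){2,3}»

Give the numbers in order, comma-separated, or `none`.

1 → match
2 → no match
3 → no match
4 → match
5 → no match

1, 4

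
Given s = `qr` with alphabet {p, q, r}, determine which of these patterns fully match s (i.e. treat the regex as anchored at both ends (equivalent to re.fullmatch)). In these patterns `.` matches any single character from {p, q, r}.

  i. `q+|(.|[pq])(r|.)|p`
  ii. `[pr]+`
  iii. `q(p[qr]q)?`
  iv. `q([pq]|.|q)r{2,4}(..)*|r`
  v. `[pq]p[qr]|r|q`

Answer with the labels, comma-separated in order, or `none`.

i

i → match
ii → no match
iii → no match
iv → no match
v → no match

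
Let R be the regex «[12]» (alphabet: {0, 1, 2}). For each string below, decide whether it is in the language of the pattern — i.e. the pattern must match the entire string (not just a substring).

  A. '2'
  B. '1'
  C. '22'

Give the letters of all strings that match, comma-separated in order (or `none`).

A → match
B → match
C → no match

A, B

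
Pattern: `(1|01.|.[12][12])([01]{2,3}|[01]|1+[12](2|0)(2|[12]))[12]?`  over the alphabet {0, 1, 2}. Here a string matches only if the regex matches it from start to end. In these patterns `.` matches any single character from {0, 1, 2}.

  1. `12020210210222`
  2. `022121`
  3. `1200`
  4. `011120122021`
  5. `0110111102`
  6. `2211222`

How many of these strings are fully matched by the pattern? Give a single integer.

1

1 → no match
2. `022121` → no match
3. `1200` → no match
4. `011120122021` → no match
5. `0110111102` → no match
6. `2211222` → match
Total matched: 1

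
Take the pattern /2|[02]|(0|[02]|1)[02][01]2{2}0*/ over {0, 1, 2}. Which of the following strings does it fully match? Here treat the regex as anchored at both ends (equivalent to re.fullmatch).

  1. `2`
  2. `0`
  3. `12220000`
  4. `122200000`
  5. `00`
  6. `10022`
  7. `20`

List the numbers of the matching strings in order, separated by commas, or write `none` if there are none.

1 → match
2 → match
3 → no match
4 → no match
5 → no match
6 → match
7 → no match

1, 2, 6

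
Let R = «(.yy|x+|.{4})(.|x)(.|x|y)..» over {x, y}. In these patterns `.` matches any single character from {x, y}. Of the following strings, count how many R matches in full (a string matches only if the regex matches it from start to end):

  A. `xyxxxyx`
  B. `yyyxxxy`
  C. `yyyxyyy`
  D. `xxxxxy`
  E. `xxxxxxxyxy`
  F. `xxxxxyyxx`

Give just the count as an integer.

A. `xyxxxyx` → no match
B. `yyyxxxy` → match
C. `yyyxyyy` → match
D. `xxxxxy` → match
E. `xxxxxxxyxy` → match
F. `xxxxxyyxx` → match
Total matched: 5

5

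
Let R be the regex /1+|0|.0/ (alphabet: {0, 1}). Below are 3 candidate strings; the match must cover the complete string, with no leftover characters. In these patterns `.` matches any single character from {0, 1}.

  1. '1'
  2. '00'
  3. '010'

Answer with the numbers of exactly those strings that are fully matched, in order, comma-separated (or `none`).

1, 2

1 → match
2 → match
3 → no match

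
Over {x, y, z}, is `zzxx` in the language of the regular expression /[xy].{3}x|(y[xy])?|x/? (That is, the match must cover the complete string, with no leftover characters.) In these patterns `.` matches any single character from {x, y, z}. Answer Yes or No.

No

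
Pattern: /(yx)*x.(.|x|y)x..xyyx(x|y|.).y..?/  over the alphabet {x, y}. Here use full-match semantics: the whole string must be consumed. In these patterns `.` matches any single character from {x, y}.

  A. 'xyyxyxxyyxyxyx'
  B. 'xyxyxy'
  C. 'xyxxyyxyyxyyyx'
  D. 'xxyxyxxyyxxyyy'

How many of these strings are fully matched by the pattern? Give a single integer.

A → match
B → no match
C → match
D → match
Total matched: 3

3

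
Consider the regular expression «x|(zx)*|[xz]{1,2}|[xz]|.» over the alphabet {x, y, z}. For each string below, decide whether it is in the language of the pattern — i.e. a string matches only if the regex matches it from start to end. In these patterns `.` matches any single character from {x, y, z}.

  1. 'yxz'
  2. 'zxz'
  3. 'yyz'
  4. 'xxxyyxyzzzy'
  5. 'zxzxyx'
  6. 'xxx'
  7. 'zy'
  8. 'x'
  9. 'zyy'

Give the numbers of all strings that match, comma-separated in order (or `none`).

8

1. 'yxz' → no match
2. 'zxz' → no match
3. 'yyz' → no match
4. 'xxxyyxyzzzy' → no match
5. 'zxzxyx' → no match
6. 'xxx' → no match
7. 'zy' → no match
8. 'x' → match
9. 'zyy' → no match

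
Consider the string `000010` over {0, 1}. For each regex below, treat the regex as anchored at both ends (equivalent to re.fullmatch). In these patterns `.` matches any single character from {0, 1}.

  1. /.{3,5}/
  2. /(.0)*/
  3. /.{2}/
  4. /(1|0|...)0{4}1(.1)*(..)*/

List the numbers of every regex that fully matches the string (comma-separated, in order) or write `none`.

2

1 → no match
2 → match
3 → no match
4 → no match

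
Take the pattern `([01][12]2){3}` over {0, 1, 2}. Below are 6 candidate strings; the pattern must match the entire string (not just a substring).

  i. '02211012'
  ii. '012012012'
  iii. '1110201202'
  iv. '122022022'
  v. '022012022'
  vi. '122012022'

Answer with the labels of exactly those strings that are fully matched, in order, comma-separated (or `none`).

i → no match
ii → match
iii → no match
iv → match
v → match
vi → match

ii, iv, v, vi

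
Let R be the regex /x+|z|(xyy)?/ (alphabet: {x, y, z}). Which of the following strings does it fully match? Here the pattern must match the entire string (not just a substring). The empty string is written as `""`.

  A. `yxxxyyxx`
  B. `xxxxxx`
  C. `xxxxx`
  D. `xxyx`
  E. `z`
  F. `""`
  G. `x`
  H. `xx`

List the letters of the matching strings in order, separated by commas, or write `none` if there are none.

A → no match
B → match
C → match
D → no match
E → match
F → match
G → match
H → match

B, C, E, F, G, H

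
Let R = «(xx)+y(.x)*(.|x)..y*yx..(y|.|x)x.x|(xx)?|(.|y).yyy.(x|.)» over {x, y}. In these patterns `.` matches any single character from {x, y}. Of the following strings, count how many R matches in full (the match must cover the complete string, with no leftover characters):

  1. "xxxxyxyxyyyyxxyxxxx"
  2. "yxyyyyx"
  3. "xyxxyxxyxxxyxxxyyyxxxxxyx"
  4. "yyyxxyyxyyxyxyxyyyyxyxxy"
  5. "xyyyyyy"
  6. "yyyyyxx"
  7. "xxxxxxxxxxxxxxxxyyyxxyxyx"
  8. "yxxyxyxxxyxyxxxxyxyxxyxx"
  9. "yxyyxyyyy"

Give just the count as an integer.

4

1 → match
2 → match
3 → no match
4 → no match
5 → match
6 → match
7 → no match
8 → no match
9 → no match
Total matched: 4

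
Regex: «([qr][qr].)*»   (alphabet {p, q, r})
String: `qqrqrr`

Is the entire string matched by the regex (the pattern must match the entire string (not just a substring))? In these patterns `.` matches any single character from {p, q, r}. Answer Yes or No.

Yes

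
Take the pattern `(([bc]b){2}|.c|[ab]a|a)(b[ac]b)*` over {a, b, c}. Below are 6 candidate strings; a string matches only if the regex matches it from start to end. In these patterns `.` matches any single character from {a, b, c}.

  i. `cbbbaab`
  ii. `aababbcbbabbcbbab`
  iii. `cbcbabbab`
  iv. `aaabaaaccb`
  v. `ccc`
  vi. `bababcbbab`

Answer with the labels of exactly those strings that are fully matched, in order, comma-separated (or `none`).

ii

i → no match
ii → match
iii → no match
iv → no match
v → no match
vi → no match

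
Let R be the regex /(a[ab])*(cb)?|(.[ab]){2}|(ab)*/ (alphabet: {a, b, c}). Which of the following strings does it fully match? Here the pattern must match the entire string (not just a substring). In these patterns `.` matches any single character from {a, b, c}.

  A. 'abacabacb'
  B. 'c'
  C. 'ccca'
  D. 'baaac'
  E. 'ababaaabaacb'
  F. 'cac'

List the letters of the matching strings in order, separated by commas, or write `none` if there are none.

E

A → no match
B → no match
C → no match
D → no match
E → match
F → no match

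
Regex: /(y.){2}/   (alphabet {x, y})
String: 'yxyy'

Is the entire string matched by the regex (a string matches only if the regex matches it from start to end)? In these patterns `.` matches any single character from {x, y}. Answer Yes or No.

Yes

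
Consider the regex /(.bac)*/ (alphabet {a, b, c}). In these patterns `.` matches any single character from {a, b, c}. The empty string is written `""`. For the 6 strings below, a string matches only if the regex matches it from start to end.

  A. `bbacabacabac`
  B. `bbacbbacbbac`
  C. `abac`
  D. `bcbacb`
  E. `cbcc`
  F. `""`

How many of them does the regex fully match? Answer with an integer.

4

A. `bbacabacabac` → match
B. `bbacbbacbbac` → match
C. `abac` → match
D. `bcbacb` → no match
E. `cbcc` → no match
F. `""` → match
Total matched: 4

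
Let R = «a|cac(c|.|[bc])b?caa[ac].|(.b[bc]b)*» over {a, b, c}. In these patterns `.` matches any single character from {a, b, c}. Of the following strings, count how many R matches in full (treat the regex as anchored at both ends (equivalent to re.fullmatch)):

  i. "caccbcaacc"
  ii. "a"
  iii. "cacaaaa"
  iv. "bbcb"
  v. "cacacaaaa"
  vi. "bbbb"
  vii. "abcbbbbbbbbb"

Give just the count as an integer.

i. "caccbcaacc" → match
ii. "a" → match
iii. "cacaaaa" → no match
iv. "bbcb" → match
v. "cacacaaaa" → match
vi. "bbbb" → match
vii. "abcbbbbbbbbb" → match
Total matched: 6

6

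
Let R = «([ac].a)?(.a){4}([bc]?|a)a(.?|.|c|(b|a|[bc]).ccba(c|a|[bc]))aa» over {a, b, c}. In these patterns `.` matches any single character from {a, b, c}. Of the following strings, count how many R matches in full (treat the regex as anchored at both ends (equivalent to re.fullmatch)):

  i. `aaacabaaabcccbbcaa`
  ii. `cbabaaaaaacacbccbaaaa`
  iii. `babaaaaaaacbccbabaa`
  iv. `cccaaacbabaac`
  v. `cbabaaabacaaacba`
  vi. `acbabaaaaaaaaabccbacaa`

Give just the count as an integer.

i → no match
ii → no match
iii → match
iv → no match — must end with `aa`
v → no match — must end with `aa`
vi → no match
Total matched: 1

1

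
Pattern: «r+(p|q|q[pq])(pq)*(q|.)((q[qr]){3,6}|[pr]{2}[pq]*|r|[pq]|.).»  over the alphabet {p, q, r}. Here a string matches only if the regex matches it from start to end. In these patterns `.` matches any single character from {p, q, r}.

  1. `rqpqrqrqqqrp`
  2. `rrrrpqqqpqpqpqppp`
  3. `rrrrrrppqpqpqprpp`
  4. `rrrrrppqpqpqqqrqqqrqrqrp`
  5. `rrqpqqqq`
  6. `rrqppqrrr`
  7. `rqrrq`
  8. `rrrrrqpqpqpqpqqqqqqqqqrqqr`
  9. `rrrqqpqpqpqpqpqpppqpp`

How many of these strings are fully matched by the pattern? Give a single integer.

8

1. `rqpqrqrqqqrp` → match
2 → no match
3 → match
4 → match
5. `rrqpqqqq` → match
6. `rrqppqrrr` → match
7. `rqrrq` → match
8 → match
9 → match
Total matched: 8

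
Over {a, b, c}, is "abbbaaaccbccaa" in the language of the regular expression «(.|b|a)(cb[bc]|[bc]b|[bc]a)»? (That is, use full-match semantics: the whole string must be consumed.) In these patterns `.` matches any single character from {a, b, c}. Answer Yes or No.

No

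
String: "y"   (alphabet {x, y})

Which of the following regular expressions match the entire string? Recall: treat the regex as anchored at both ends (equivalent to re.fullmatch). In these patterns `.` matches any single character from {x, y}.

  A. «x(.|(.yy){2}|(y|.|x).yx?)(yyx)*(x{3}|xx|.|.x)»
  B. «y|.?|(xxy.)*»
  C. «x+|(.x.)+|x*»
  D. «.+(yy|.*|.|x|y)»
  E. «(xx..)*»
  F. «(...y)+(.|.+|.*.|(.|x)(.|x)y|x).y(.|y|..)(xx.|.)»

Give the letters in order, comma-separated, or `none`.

B, D

A → no match — must start with "x"
B → match
C → no match
D → match
E → no match
F → no match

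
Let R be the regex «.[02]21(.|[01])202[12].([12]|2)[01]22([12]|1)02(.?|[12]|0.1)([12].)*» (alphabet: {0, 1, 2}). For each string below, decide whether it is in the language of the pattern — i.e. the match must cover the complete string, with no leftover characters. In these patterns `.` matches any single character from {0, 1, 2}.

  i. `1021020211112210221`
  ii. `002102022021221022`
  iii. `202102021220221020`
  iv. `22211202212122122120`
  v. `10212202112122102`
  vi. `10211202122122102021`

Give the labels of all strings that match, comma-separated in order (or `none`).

i → match
ii → match
iii → match
iv → no match
v → match
vi → match

i, ii, iii, v, vi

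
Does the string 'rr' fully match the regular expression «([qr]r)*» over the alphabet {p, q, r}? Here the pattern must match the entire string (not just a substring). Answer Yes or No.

Yes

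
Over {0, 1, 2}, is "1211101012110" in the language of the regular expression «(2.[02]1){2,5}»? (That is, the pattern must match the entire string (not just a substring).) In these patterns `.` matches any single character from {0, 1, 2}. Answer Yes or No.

Every match must start with "2", but "1211101012110" does not.

No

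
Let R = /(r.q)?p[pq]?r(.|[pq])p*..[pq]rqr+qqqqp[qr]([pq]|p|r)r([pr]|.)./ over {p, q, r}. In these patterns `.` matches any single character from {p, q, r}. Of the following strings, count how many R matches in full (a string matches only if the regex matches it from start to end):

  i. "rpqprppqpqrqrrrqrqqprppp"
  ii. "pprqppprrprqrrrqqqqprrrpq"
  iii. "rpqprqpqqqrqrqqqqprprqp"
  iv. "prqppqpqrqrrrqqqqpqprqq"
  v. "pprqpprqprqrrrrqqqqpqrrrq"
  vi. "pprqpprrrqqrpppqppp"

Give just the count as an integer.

i → no match
ii → match
iii → match
iv → match
v → match
vi → no match
Total matched: 4

4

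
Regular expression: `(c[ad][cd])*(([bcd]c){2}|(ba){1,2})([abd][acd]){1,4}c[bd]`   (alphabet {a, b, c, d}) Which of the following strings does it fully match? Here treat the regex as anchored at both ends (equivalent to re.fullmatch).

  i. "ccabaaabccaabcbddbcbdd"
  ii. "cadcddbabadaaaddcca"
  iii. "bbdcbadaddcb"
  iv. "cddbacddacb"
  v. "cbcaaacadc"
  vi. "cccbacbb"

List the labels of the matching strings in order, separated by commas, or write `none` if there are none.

i → no match
ii → no match
iii → no match
iv → no match
v → no match
vi → no match

none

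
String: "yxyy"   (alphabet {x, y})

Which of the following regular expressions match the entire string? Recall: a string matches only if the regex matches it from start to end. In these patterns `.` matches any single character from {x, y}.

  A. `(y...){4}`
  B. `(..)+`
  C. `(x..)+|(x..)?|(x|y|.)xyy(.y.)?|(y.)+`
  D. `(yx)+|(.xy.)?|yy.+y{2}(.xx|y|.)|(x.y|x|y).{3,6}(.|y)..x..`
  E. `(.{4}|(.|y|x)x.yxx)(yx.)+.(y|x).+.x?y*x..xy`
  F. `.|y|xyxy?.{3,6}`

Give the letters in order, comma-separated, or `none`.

B, C, D

A → no match
B → match
C → match
D → match
E → no match — must end with "xy"
F → no match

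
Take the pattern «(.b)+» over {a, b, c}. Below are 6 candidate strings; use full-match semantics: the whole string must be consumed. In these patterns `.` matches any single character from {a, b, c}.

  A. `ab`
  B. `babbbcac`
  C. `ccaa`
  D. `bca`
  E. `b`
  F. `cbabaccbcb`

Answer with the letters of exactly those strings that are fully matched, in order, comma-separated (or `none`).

A

A → match
B → no match — must end with `b`
C → no match — must end with `b`
D → no match — must end with `b`
E → no match
F → no match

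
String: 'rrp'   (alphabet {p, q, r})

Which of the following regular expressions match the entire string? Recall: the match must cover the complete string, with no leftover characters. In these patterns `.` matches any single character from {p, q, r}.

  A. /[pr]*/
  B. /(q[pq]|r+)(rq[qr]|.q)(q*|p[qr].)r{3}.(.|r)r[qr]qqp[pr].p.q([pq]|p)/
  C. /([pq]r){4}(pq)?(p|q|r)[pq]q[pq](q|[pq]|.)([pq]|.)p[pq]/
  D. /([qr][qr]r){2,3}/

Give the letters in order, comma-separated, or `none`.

A

A → match
B → no match
C → no match
D → no match — must end with 'r'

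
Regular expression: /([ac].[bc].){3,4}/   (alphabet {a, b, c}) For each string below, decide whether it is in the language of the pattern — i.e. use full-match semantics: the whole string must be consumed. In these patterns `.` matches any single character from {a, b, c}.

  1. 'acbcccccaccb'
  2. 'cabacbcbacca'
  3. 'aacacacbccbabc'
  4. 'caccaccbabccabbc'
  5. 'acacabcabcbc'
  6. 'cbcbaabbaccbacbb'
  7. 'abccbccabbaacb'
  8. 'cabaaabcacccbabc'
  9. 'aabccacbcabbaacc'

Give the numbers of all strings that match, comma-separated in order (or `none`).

1, 2, 4, 6, 9

1. 'acbcccccaccb' → match
2. 'cabacbcbacca' → match
3 → no match
4 → match
5. 'acacabcabcbc' → no match
6 → match
7 → no match
8 → no match
9 → match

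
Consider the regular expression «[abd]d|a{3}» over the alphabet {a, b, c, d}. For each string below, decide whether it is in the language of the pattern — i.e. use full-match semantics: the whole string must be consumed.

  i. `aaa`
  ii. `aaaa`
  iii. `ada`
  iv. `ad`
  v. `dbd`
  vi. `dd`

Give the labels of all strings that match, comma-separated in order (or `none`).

i → match
ii → no match
iii → no match
iv → match
v → no match
vi → match

i, iv, vi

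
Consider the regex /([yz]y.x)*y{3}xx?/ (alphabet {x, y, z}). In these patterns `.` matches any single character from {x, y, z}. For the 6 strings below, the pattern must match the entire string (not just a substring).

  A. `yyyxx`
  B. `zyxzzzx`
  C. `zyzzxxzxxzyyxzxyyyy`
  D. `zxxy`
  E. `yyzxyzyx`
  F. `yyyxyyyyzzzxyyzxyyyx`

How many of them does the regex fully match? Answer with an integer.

1

A. `yyyxx` → match
B. `zyxzzzx` → no match
C → no match
D. `zxxy` → no match
E. `yyzxyzyx` → no match
F → no match
Total matched: 1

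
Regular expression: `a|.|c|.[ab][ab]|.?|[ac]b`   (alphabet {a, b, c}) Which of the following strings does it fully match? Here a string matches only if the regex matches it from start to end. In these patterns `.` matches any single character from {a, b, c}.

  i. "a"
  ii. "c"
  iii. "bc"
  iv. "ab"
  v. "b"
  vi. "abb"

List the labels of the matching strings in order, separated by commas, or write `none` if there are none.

i. "a" → match
ii. "c" → match
iii. "bc" → no match
iv. "ab" → match
v. "b" → match
vi. "abb" → match

i, ii, iv, v, vi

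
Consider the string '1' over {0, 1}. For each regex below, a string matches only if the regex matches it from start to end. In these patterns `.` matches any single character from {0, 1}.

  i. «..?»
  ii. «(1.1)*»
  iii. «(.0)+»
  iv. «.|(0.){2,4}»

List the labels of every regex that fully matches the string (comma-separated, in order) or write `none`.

i, iv

i → match
ii → no match
iii → no match — must end with '0'
iv → match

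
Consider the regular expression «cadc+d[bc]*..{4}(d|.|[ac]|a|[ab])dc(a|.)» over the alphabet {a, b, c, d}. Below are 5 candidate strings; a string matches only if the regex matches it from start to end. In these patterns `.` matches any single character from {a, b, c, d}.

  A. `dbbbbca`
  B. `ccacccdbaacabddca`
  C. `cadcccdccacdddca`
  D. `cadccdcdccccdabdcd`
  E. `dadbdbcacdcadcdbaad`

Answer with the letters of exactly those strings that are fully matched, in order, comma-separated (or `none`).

C

A → no match — must start with `cadc`
B → no match — must start with `cadc`
C → match
D → no match
E → no match — must start with `cadc`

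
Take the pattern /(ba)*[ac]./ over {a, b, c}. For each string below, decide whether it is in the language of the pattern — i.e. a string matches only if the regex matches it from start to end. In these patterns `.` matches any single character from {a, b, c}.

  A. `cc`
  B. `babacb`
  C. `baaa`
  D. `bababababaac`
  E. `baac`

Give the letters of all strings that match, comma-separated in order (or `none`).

A, B, C, D, E

A → match
B → match
C → match
D → match
E → match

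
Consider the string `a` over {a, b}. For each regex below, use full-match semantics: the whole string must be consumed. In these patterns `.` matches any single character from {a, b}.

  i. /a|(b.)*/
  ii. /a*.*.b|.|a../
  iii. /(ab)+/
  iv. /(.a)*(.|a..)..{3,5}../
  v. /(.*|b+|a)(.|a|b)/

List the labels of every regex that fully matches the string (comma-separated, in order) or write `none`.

i → match
ii → match
iii → no match — must start with `ab`
iv → no match
v → match

i, ii, v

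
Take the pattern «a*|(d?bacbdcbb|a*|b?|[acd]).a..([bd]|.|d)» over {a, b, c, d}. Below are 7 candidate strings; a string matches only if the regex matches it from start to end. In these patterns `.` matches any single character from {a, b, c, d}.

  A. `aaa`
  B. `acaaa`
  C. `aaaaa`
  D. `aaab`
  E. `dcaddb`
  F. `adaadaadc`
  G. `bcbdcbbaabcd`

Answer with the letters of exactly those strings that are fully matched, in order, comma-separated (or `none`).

A → match
B → no match
C → match
D → no match
E → match
F → no match
G → no match

A, C, E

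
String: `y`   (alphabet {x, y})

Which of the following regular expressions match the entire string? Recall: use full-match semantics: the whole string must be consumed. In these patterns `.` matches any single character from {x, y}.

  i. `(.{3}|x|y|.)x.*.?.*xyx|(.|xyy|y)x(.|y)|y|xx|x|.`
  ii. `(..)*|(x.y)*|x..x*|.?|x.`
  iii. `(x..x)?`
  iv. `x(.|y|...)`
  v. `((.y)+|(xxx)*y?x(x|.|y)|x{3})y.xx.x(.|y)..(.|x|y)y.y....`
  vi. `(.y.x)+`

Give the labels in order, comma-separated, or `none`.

i → match
ii → match
iii → no match
iv → no match — must start with `x`
v → no match
vi → no match — must end with `x`

i, ii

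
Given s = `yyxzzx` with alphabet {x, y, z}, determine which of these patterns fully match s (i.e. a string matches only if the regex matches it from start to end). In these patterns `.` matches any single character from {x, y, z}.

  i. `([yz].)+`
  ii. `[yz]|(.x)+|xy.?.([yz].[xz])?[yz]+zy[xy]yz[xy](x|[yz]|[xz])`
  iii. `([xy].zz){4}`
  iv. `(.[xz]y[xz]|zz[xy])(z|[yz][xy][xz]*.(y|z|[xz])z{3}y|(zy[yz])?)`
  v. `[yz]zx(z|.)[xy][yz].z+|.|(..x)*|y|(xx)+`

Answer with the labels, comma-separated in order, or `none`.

i → no match
ii → no match
iii → no match — must end with `zz`
iv → no match
v → match

v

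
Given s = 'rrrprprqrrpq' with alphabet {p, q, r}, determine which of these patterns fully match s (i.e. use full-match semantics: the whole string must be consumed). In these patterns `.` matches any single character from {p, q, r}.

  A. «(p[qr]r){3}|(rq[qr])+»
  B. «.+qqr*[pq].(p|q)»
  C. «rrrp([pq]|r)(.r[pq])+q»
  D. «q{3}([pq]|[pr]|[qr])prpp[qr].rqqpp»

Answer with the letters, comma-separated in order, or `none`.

C

A → no match
B → no match
C → match
D → no match — must start with 'q'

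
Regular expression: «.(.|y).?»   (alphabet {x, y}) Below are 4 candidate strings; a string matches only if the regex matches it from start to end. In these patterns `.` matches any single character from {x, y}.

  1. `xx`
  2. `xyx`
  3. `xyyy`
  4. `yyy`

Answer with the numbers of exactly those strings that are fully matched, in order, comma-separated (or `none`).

1 → match
2 → match
3 → no match
4 → match

1, 2, 4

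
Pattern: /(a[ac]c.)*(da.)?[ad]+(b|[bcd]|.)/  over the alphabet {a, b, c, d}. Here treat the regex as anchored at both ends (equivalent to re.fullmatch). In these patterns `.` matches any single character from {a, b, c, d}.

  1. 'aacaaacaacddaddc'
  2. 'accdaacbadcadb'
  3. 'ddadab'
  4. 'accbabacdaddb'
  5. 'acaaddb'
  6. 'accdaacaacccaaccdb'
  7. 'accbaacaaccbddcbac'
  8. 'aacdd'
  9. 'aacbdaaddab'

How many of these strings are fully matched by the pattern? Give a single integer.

1 → no match
2 → no match
3 → match
4 → no match
5 → no match
6 → match
7 → no match
8 → no match
9 → match
Total matched: 3

3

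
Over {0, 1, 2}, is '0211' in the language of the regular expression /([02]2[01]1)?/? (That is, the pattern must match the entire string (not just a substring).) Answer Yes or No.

Yes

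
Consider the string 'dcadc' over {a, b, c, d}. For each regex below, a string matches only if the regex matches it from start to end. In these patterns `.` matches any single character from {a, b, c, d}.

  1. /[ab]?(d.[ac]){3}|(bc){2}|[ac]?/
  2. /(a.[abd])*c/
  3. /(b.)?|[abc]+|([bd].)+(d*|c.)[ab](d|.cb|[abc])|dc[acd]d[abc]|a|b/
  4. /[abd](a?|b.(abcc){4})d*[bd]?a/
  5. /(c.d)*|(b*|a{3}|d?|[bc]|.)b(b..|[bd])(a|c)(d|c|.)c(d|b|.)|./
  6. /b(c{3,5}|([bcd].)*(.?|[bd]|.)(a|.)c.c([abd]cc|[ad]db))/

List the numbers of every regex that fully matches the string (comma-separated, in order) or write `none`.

3

1 → no match
2 → no match
3 → match
4 → no match — must end with 'a'
5 → no match
6 → no match — must start with 'b'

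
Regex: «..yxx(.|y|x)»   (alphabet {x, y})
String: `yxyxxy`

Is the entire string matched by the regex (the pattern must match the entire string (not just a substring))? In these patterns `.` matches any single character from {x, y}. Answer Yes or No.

Yes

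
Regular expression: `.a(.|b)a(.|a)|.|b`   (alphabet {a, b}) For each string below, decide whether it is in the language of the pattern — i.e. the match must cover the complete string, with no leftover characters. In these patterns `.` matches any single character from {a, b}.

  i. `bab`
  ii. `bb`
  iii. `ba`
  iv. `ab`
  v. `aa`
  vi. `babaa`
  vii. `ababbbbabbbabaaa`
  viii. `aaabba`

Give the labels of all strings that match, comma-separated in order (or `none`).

vi

i → no match
ii → no match
iii → no match
iv → no match
v → no match
vi → match
vii → no match
viii → no match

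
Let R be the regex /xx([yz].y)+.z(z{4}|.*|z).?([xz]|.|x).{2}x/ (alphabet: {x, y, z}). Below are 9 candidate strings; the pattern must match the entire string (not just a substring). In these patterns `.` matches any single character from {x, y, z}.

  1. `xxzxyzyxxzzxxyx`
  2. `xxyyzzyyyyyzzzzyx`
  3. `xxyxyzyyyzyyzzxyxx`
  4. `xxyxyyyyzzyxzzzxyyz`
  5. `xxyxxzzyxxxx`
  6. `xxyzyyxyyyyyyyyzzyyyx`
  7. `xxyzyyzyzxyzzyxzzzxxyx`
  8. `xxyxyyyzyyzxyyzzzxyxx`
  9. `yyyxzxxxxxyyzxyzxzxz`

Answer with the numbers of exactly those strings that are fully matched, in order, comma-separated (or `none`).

1 → no match
2 → no match
3 → match
4 → no match — must end with `x`
5 → no match
6 → match
7 → match
8 → no match
9 → no match — must start with `xx`

3, 6, 7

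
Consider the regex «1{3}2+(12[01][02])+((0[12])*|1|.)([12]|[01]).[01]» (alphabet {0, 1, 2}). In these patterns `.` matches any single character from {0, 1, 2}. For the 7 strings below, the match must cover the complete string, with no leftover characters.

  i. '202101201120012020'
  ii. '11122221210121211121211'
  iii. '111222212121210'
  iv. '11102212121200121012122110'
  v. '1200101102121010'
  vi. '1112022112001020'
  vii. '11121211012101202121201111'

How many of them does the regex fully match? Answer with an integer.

1

i → no match — must start with '1'
ii → no match
iii → match
iv → no match
v → no match
vi → no match
vii → no match
Total matched: 1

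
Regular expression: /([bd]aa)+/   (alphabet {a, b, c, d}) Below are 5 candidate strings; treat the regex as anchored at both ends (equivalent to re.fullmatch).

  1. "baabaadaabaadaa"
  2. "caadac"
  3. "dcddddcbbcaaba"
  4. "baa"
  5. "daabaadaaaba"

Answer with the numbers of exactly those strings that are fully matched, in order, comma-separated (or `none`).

1 → match
2 → no match — must end with "aa"
3 → no match — must end with "aa"
4 → match
5 → no match — must end with "aa"

1, 4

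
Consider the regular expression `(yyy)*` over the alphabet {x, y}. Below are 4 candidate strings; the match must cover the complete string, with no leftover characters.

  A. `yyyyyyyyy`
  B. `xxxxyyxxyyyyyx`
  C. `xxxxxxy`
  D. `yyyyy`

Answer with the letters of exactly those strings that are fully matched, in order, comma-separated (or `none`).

A

A → match
B → no match
C → no match
D → no match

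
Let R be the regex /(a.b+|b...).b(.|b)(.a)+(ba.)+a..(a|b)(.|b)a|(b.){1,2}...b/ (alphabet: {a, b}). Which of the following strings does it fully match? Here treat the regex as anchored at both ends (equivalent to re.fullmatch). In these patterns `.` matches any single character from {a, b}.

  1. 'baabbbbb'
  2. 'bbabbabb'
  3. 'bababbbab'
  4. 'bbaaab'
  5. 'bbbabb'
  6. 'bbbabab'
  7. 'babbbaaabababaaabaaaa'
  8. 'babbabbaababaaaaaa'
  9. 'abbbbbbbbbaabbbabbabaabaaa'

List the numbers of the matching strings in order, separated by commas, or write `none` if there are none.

1 → no match
2 → no match
3 → no match
4 → match
5 → match
6 → no match
7 → no match
8 → match
9 → no match

4, 5, 8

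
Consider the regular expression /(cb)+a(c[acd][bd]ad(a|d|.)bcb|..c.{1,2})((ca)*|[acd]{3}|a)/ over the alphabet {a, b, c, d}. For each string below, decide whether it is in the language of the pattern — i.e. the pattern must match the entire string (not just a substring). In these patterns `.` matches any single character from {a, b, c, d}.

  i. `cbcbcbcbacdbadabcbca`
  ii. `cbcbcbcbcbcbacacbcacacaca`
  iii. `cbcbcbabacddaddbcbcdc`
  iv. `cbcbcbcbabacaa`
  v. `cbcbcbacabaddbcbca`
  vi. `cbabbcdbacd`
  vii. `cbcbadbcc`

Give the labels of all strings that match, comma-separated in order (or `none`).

i → match
ii → match
iii → no match
iv → match
v → match
vi → match
vii → match

i, ii, iv, v, vi, vii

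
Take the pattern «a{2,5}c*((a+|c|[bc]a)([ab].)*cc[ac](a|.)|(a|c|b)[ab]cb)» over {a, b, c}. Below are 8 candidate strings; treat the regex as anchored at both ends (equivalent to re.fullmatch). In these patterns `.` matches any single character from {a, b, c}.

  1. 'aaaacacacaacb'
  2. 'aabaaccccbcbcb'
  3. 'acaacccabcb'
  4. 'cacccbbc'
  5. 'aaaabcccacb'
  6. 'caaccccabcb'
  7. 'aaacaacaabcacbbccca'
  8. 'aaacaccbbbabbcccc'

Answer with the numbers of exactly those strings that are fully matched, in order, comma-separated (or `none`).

7

1 → no match
2 → no match
3. 'acaacccabcb' → no match
4. 'cacccbbc' → no match — must start with 'a'
5. 'aaaabcccacb' → no match
6. 'caaccccabcb' → no match — must start with 'a'
7 → match
8 → no match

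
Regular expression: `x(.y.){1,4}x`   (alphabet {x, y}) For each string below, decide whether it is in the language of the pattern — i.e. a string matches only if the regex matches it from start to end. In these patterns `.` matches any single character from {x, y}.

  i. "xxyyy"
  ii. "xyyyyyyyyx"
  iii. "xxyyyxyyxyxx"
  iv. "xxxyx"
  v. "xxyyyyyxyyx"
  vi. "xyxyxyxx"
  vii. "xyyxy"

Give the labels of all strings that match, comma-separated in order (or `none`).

i → no match — must end with "x"
ii → no match
iii → no match
iv → no match
v → match
vi → no match
vii → no match — must end with "x"

v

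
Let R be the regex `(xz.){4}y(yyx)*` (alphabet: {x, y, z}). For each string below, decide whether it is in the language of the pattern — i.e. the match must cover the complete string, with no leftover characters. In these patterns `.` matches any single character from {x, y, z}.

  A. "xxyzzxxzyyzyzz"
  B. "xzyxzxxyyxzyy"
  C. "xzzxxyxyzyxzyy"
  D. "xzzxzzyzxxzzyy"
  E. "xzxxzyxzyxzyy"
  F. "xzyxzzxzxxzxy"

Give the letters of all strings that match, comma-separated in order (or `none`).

A → no match — must start with "xz"
B → no match
C → no match
D → no match
E → match
F → match

E, F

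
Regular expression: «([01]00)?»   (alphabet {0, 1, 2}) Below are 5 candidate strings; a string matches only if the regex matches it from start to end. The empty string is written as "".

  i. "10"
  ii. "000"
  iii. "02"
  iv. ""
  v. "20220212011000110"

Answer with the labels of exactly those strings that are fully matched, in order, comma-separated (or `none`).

ii, iv

i → no match
ii → match
iii → no match
iv → match
v → no match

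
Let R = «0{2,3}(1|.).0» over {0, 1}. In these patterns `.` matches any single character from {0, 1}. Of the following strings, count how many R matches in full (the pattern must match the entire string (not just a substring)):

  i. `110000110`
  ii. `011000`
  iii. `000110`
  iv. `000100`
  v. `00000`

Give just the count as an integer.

i → no match — must start with `0`
ii → no match
iii → match
iv → match
v → match
Total matched: 3

3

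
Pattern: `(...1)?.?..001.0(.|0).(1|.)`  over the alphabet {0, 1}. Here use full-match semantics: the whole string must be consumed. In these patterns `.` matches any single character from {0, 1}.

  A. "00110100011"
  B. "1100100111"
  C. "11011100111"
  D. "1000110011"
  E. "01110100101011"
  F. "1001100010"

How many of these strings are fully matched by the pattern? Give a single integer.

A → no match
B → match
C → no match
D → match
E → no match
F → no match
Total matched: 2

2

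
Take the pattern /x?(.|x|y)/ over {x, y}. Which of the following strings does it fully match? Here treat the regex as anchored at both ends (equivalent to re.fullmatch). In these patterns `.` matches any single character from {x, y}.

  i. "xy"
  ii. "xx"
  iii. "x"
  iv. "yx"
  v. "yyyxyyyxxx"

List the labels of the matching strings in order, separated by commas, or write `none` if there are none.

i → match
ii → match
iii → match
iv → no match
v → no match

i, ii, iii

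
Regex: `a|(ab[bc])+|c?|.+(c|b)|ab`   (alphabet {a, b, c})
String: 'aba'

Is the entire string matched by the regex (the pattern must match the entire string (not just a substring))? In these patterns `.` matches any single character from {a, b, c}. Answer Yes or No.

No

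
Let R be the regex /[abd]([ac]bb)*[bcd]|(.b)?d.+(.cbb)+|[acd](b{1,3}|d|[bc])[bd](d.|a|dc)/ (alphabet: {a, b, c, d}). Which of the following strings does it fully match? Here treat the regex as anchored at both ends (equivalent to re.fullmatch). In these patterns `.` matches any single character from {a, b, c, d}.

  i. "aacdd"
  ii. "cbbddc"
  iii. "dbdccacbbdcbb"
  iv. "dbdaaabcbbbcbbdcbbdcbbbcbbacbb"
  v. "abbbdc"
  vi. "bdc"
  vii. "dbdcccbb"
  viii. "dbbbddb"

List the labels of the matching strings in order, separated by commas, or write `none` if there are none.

i → no match
ii → match
iii → match
iv → match
v → match
vi → no match
vii → match
viii → match

ii, iii, iv, v, vii, viii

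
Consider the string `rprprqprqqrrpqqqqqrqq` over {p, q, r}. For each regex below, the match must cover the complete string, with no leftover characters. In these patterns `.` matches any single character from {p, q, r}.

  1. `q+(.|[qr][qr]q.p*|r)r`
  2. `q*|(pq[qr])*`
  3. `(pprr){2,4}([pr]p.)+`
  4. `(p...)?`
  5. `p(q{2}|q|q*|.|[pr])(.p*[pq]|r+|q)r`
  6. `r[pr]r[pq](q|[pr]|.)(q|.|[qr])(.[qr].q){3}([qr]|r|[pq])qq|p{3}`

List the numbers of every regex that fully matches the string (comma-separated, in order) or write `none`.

1 → no match — must start with `q`
2 → no match
3 → no match — must start with `pprr`
4 → no match
5 → no match — must start with `p`
6 → match

6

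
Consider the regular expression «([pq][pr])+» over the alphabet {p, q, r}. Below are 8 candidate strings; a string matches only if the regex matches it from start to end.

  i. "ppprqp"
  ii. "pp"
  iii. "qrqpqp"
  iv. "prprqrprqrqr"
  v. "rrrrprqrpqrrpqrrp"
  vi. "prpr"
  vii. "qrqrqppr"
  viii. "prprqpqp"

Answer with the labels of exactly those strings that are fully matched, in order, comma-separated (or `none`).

i, ii, iii, iv, vi, vii, viii

i → match
ii → match
iii → match
iv → match
v → no match
vi → match
vii → match
viii → match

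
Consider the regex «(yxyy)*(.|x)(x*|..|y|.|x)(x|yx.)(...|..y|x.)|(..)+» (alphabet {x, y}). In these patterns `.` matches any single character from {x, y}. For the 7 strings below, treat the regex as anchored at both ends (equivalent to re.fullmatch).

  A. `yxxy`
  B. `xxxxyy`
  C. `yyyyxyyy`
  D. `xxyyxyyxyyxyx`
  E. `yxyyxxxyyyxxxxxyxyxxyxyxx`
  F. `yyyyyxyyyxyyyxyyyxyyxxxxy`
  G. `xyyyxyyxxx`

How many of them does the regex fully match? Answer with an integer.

4

A → match
B → match
C → match
D → no match
E → no match
F → no match
G → match
Total matched: 4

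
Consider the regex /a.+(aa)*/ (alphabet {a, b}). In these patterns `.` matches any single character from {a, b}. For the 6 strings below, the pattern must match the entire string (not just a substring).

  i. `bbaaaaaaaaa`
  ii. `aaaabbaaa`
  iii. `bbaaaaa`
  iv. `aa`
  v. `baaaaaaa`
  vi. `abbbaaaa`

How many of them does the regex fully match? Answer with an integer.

3

i → no match — must start with `a`
ii → match
iii → no match — must start with `a`
iv → match
v → no match — must start with `a`
vi → match
Total matched: 3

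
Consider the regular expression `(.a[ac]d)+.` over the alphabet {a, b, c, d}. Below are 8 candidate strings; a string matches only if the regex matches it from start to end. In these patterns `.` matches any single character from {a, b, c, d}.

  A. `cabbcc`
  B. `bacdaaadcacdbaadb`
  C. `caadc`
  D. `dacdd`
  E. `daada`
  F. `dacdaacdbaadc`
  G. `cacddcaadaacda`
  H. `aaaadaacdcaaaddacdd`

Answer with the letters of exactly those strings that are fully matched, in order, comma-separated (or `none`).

B, C, D, E, F

A → no match
B → match
C → match
D → match
E → match
F → match
G → no match
H → no match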